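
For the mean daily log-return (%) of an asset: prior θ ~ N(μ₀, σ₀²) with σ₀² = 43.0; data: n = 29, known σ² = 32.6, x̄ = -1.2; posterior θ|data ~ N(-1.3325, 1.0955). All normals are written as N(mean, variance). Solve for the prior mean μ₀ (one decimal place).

With known observation variance, the Normal–Normal posterior has precision τ_n = τ₀ + n/σ² and mean μ_n = (τ₀μ₀ + (n/σ²)x̄)/τ_n.
Here τ₀ = 1/43.0 = 0.023256 and τ_data = 29/32.6 = 0.889571, so τ_n = 0.912827.
Rearranging for μ₀: μ₀ = (μ_n·τ_n − τ_data·x̄)/τ₀ = (-1.3325·0.912827 − 0.889571·-1.2) / 0.023256 = -0.148857/0.023256 ≈ -6.4.

μ₀ = -6.4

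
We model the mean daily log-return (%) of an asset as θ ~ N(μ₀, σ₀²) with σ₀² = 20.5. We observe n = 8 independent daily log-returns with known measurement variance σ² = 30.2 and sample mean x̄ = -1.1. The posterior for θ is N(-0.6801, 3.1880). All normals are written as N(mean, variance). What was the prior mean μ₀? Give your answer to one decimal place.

μ₀ = 1.6

The posterior mean is a precision-weighted average: μ_n = (τ₀μ₀ + τ_data·x̄)/(τ₀+τ_data), with τ₀=1/σ₀² and τ_data=n/σ².
Here τ₀ = 1/20.5 = 0.048780 and τ_data = 8/30.2 = 0.264901, so τ_n = 0.313681.
Rearranging for μ₀: μ₀ = (μ_n·τ_n − τ_data·x̄)/τ₀ = (-0.6801·0.313681 − 0.264901·-1.1) / 0.048780 = 0.078057/0.048780 ≈ 1.6.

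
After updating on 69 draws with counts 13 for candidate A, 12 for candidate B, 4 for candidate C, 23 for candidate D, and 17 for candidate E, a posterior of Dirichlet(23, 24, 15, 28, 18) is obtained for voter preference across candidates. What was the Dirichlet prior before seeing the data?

Dirichlet(10, 12, 11, 5, 1)

For a Dirichlet(α) prior with multinomial counts c, the posterior is Dirichlet(α + c) componentwise.
Subtract each count from the matching posterior parameter: 23−13=10, 24−12=12, 15−4=11, 28−23=5, 18−17=1.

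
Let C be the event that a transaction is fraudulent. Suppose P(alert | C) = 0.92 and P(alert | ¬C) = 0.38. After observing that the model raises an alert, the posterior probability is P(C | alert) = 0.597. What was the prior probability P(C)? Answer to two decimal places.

In odds form, posterior odds = prior odds × likelihood ratio, so prior odds = posterior odds ÷ LR.
Posterior odds = 0.597/(1−0.597) = 1.4814. LR = 0.92/0.38 = 2.4211.
Prior odds = 1.4814/2.4211 = 0.6119, so P(C) = 0.6119/(1+0.6119) ≈ 0.38.

P(C) = 0.38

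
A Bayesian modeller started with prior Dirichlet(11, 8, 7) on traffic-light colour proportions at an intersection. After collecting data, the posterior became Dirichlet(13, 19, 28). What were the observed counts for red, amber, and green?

counts (2, 11, 21)

For a Dirichlet(α) prior with multinomial counts c, the posterior is Dirichlet(α + c) componentwise.
Counts are posterior − prior componentwise: 13−11=2, 19−8=11, 28−7=21.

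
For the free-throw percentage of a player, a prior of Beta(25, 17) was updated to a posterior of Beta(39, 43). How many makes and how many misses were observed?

14 makes and 26 misses

Beta is conjugate to the binomial likelihood: posterior = Beta(a+s, b+f).
So s = 39 − 25 = 14 and f = 43 − 17 = 26.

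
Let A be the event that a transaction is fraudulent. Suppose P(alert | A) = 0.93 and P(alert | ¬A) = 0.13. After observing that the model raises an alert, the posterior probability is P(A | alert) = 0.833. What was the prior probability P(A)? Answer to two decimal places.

P(A) = 0.41

Bayes' rule in odds form gives O(A|E) = O(A)·[P(E|A)/P(E|¬A)], hence O(A) = O(A|E)/LR.
Posterior odds = 0.833/(1−0.833) = 4.9880. LR = 0.93/0.13 = 7.1538.
Prior odds = 4.9880/7.1538 = 0.6973, so P(A) = 0.6973/(1+0.6973) ≈ 0.41.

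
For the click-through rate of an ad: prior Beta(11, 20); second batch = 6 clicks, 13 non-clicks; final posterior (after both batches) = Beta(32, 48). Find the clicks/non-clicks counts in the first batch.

Because Beta–binomial updating is additive in the counts, the combined data contributed (α_post−α_prior, β_post−β_prior) successes and failures.
Total across both batches: 32−11=21 clicks, 48−20=28 non-clicks.
Subtract the second batch: 21−6=15 clicks and 28−13=15 non-clicks.

15 clicks and 15 non-clicks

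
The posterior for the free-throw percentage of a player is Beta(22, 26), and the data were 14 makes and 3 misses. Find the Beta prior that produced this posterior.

Beta is conjugate to the binomial likelihood: posterior = Beta(a+s, b+f).
So a = 22 − 14 = 8 and b = 26 − 3 = 23.

Beta(8, 23)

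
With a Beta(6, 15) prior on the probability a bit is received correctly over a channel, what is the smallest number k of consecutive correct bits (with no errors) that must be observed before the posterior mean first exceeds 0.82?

After k correct bits and 0 errors the posterior is Beta(6+k, 15), with mean (6+k)/(6+15+k).
Set (6+k)/(21+k) > 0.82 and solve: k > (0.82·21 − 6)/(1 − 0.82) = 62.333.
The smallest integer exceeding 62.333 is 63, and checking k=63: (69)/(84) = 0.8214 > 0.82.

k = 63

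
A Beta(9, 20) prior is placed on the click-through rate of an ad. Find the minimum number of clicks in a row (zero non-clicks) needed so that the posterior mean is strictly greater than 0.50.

After k clicks and 0 non-clicks the posterior is Beta(9+k, 20), with mean (9+k)/(9+20+k).
Set (9+k)/(29+k) > 0.50 and solve: k > (0.50·29 − 9)/(1 − 0.50) = 11.000.
The smallest integer exceeding 11.000 is 12.

k = 12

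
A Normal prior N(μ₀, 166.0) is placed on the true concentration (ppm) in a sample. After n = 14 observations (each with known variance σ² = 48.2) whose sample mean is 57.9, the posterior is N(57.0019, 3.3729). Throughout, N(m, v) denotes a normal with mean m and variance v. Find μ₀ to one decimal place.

The posterior mean is a precision-weighted average: μ_n = (τ₀μ₀ + τ_data·x̄)/(τ₀+τ_data), with τ₀=1/σ₀² and τ_data=n/σ².
Here τ₀ = 1/166.0 = 0.006024 and τ_data = 14/48.2 = 0.290456, so τ_n = 0.296480.
Rearranging for μ₀: μ₀ = (μ_n·τ_n − τ_data·x̄)/τ₀ = (57.0019·0.296480 − 0.290456·57.9) / 0.006024 = 0.082521/0.006024 ≈ 13.7.

μ₀ = 13.7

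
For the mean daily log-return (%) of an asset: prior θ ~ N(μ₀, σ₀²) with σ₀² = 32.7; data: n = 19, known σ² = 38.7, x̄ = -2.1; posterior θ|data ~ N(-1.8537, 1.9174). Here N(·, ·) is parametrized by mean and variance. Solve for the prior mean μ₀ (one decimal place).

The posterior mean is a precision-weighted average: μ_n = (τ₀μ₀ + τ_data·x̄)/(τ₀+τ_data), with τ₀=1/σ₀² and τ_data=n/σ².
Here τ₀ = 1/32.7 = 0.030581 and τ_data = 19/38.7 = 0.490956, so τ_n = 0.521537.
Rearranging for μ₀: μ₀ = (μ_n·τ_n − τ_data·x̄)/τ₀ = (-1.8537·0.521537 − 0.490956·-2.1) / 0.030581 = 0.064234/0.030581 ≈ 2.1.

μ₀ = 2.1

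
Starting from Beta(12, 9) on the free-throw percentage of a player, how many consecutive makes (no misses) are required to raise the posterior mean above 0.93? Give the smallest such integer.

k = 108

After k makes and 0 misses the posterior is Beta(12+k, 9), with mean (12+k)/(12+9+k).
Set (12+k)/(21+k) > 0.93 and solve: k > (0.93·21 − 12)/(1 − 0.93) = 107.571.
The smallest integer exceeding 107.571 is 108, and checking k=108: (120)/(129) = 0.9302 > 0.93.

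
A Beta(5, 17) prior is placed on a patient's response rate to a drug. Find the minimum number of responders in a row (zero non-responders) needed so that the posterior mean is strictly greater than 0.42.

k = 8

After k responders and 0 non-responders the posterior is Beta(5+k, 17), with mean (5+k)/(5+17+k).
Set (5+k)/(22+k) > 0.42 and solve: k > (0.42·22 − 5)/(1 − 0.42) = 7.310.
The smallest integer exceeding 7.310 is 8, and checking k=8: (13)/(30) = 0.4333 > 0.42.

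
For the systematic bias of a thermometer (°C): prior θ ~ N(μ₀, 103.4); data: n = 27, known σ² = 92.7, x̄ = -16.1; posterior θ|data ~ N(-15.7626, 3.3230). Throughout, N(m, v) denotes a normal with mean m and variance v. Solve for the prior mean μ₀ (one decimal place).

μ₀ = -5.6

The posterior mean is a precision-weighted average: μ_n = (τ₀μ₀ + τ_data·x̄)/(τ₀+τ_data), with τ₀=1/σ₀² and τ_data=n/σ².
Here τ₀ = 1/103.4 = 0.009671 and τ_data = 27/92.7 = 0.291262, so τ_n = 0.300933.
Rearranging for μ₀: μ₀ = (μ_n·τ_n − τ_data·x̄)/τ₀ = (-15.7626·0.300933 − 0.291262·-16.1) / 0.009671 = -0.054168/0.009671 ≈ -5.6.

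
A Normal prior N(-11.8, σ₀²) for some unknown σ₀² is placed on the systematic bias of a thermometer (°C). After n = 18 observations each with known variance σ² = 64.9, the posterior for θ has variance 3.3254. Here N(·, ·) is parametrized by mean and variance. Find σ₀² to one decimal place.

σ₀² = 42.8

For the Normal–Normal model with known σ², precisions add: τ_n = τ₀ + n/σ².
So 1/σ₀² = 1/3.3254 − 18/64.9 = 0.300716 − 0.277350 = 0.023366.
Hence σ₀² = 1/0.023366 ≈ 42.8.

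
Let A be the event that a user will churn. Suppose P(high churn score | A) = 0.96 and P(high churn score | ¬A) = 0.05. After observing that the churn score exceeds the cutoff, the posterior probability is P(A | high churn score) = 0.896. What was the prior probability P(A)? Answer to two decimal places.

P(A) = 0.31

In odds form, posterior odds = prior odds × likelihood ratio, so prior odds = posterior odds ÷ LR.
Posterior odds = 0.896/(1−0.896) = 8.6154. LR = 0.96/0.05 = 19.2000.
Prior odds = 8.6154/19.2000 = 0.4487, so P(A) = 0.4487/(1+0.4487) ≈ 0.31.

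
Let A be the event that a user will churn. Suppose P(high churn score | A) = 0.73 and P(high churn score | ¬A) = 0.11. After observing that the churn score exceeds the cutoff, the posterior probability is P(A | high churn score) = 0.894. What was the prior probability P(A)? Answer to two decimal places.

P(A) = 0.56

Bayes' rule in odds form gives O(A|E) = O(A)·[P(E|A)/P(E|¬A)], hence O(A) = O(A|E)/LR.
Posterior odds = 0.894/(1−0.894) = 8.4340. LR = 0.73/0.11 = 6.6364.
Prior odds = 8.4340/6.6364 = 1.2709, so P(A) = 1.2709/(1+1.2709) ≈ 0.56.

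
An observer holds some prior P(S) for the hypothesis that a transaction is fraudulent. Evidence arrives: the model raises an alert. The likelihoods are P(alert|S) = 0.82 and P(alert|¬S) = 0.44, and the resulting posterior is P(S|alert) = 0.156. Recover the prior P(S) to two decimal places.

Bayes' rule in odds form gives O(S|E) = O(S)·[P(E|S)/P(E|¬S)], hence O(S) = O(S|E)/LR.
Posterior odds = 0.156/(1−0.156) = 0.1848. LR = 0.82/0.44 = 1.8636.
Prior odds = 0.1848/1.8636 = 0.0992, so P(S) = 0.0992/(1+0.0992) ≈ 0.09.

P(S) = 0.09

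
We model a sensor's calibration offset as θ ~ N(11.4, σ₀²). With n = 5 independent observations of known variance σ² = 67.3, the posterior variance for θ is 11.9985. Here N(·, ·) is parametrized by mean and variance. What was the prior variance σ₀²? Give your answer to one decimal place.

σ₀² = 110.5

For the Normal–Normal model with known σ², precisions add: τ_n = τ₀ + n/σ².
So 1/σ₀² = 1/11.9985 − 5/67.3 = 0.083344 − 0.074294 = 0.009050.
Hence σ₀² = 1/0.009050 ≈ 110.5.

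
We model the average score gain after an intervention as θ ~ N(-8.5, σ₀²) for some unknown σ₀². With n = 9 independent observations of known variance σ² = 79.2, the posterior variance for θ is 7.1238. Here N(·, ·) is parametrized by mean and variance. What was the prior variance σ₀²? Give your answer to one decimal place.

For the Normal–Normal model with known σ², precisions add: τ_n = τ₀ + n/σ².
So 1/σ₀² = 1/7.1238 − 9/79.2 = 0.140375 − 0.113636 = 0.026739.
Hence σ₀² = 1/0.026739 ≈ 37.4.

σ₀² = 37.4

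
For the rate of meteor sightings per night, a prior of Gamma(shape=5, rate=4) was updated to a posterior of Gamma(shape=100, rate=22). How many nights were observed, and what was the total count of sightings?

A Gamma(α, β) prior (rate parametrization) on a Poisson rate with n observations summing to S gives posterior Gamma(α+S, β+n).
Matching: Σxᵢ = 100 − 5 = 95 and n = 22 − 4 = 18.

n = 18 nights with total 95 sightings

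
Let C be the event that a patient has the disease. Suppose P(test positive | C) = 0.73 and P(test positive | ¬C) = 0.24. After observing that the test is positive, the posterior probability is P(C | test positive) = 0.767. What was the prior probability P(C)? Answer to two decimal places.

P(C) = 0.52

Bayes' rule in odds form gives O(C|E) = O(C)·[P(E|C)/P(E|¬C)], hence O(C) = O(C|E)/LR.
Posterior odds = 0.767/(1−0.767) = 3.2918. LR = 0.73/0.24 = 3.0417.
Prior odds = 3.2918/3.0417 = 1.0822, so P(C) = 1.0822/(1+1.0822) ≈ 0.52.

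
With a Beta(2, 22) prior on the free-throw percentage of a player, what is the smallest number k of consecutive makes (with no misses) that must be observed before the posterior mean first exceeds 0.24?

k = 5

After k makes and 0 misses the posterior is Beta(2+k, 22), with mean (2+k)/(2+22+k).
Set (2+k)/(24+k) > 0.24 and solve: k > (0.24·24 − 2)/(1 − 0.24) = 4.947.
The smallest integer exceeding 4.947 is 5, and checking k=5: (7)/(29) = 0.2414 > 0.24.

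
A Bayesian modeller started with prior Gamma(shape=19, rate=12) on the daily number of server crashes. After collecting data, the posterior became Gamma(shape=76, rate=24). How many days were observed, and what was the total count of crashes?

A Gamma(α, β) prior (rate parametrization) on a Poisson rate with n observations summing to S gives posterior Gamma(α+S, β+n).
Matching: Σxᵢ = 76 − 19 = 57 and n = 24 − 12 = 12.

n = 12 days with total 57 crashes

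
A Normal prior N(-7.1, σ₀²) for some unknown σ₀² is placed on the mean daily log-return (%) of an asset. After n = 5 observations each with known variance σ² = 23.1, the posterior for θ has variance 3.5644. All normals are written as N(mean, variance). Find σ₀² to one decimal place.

σ₀² = 15.6

Posterior precision equals prior precision plus data precision: 1/σ_n² = 1/σ₀² + n/σ².
So 1/σ₀² = 1/3.5644 − 5/23.1 = 0.280552 − 0.216450 = 0.064102.
Hence σ₀² = 1/0.064102 ≈ 15.6.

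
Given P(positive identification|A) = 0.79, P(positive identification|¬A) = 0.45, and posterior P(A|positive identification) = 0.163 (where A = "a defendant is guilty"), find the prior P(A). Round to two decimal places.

Bayes' rule in odds form gives O(A|E) = O(A)·[P(E|A)/P(E|¬A)], hence O(A) = O(A|E)/LR.
Posterior odds = 0.163/(1−0.163) = 0.1947. LR = 0.79/0.45 = 1.7556.
Prior odds = 0.1947/1.7556 = 0.1109, so P(A) = 0.1109/(1+0.1109) ≈ 0.10.

P(A) = 0.10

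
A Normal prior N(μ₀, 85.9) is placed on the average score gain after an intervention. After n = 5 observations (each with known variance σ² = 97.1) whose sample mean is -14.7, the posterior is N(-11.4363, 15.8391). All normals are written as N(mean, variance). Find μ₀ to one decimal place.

With known observation variance, the Normal–Normal posterior has precision τ_n = τ₀ + n/σ² and mean μ_n = (τ₀μ₀ + (n/σ²)x̄)/τ_n.
Here τ₀ = 1/85.9 = 0.011641 and τ_data = 5/97.1 = 0.051493, so τ_n = 0.063134.
Rearranging for μ₀: μ₀ = (μ_n·τ_n − τ_data·x̄)/τ₀ = (-11.4363·0.063134 − 0.051493·-14.7) / 0.011641 = 0.034928/0.011641 ≈ 3.0.

μ₀ = 3.0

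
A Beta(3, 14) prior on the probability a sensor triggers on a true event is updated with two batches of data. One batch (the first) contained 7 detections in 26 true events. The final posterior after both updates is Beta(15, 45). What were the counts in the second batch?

5 detections and 12 misses

Because Beta–binomial updating is additive in the counts, the combined data contributed (α_post−α_prior, β_post−β_prior) successes and failures.
Total across both batches: 15−3=12 detections, 45−14=31 misses.
Subtract the first batch: 12−7=5 detections and 31−19=12 misses.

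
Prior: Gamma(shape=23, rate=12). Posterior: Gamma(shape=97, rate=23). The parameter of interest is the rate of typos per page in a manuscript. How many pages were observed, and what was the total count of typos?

n = 11 pages with total 74 typos

A Gamma(α, β) prior (rate parametrization) on a Poisson rate with n observations summing to S gives posterior Gamma(α+S, β+n).
Matching: Σxᵢ = 97 − 23 = 74 and n = 23 − 12 = 11.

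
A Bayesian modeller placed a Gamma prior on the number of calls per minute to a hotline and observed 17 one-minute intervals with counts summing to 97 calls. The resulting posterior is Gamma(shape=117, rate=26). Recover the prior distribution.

Gamma–Poisson conjugacy: posterior shape = α + Σxᵢ, posterior rate = β + n.
So α = 117 − 97 = 20 and β = 26 − 17 = 9.

Gamma(shape=20, rate=9)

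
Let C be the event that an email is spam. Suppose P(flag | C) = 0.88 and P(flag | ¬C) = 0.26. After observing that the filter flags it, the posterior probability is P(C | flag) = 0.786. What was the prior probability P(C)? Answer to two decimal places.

P(C) = 0.52

In odds form, posterior odds = prior odds × likelihood ratio, so prior odds = posterior odds ÷ LR.
Posterior odds = 0.786/(1−0.786) = 3.6729. LR = 0.88/0.26 = 3.3846.
Prior odds = 3.6729/3.3846 = 1.0852, so P(C) = 1.0852/(1+1.0852) ≈ 0.52.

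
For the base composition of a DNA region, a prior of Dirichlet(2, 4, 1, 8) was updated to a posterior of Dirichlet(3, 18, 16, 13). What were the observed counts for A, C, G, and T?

For a Dirichlet(α) prior with multinomial counts c, the posterior is Dirichlet(α + c) componentwise.
Counts are posterior − prior componentwise: 3−2=1, 18−4=14, 16−1=15, 13−8=5.

counts (1, 14, 15, 5)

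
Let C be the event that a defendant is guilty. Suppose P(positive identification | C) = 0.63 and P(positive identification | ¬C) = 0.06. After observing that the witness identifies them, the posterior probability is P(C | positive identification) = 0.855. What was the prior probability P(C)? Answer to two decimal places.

P(C) = 0.36

Bayes' rule in odds form gives O(C|E) = O(C)·[P(E|C)/P(E|¬C)], hence O(C) = O(C|E)/LR.
Posterior odds = 0.855/(1−0.855) = 5.8966. LR = 0.63/0.06 = 10.5000.
Prior odds = 5.8966/10.5000 = 0.5616, so P(C) = 0.5616/(1+0.5616) ≈ 0.36.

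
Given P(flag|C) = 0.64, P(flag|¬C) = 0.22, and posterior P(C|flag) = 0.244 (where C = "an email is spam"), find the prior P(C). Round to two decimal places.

Bayes' rule in odds form gives O(C|E) = O(C)·[P(E|C)/P(E|¬C)], hence O(C) = O(C|E)/LR.
Posterior odds = 0.244/(1−0.244) = 0.3228. LR = 0.64/0.22 = 2.9091.
Prior odds = 0.3228/2.9091 = 0.1110, so P(C) = 0.1110/(1+0.1110) ≈ 0.10.

P(C) = 0.10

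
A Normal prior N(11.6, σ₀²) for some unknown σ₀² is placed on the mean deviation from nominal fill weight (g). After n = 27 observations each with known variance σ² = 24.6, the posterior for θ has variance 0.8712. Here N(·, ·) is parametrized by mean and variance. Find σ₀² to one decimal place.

Posterior precision equals prior precision plus data precision: 1/σ_n² = 1/σ₀² + n/σ².
So 1/σ₀² = 1/0.8712 − 27/24.6 = 1.147842 − 1.097561 = 0.050281.
Hence σ₀² = 1/0.050281 ≈ 19.9.

σ₀² = 19.9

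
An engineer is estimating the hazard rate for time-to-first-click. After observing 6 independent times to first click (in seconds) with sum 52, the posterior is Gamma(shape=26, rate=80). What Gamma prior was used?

Gamma(shape=20, rate=28)

Gamma–exponential conjugacy: posterior shape = α + n, posterior rate = β + Σtᵢ.
So α = 26 − 6 = 20 and β = 80 − 52 = 28.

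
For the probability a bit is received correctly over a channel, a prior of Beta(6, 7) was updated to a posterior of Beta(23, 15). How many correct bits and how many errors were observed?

17 correct bits and 8 errors

Under Beta–binomial conjugacy the posterior parameters are (a+s, b+f).
So s = 23 − 6 = 17 and f = 15 − 7 = 8.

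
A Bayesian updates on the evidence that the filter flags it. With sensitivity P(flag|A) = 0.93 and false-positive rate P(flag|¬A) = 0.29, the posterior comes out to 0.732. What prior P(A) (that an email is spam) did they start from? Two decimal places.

P(A) = 0.46

Bayes' rule in odds form gives O(A|E) = O(A)·[P(E|A)/P(E|¬A)], hence O(A) = O(A|E)/LR.
Posterior odds = 0.732/(1−0.732) = 2.7313. LR = 0.93/0.29 = 3.2069.
Prior odds = 2.7313/3.2069 = 0.8517, so P(A) = 0.8517/(1+0.8517) ≈ 0.46.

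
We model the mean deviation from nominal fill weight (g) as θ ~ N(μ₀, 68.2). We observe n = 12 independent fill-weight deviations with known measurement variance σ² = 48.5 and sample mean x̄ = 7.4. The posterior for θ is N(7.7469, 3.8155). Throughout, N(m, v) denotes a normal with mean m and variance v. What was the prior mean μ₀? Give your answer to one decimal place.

With known observation variance, the Normal–Normal posterior has precision τ_n = τ₀ + n/σ² and mean μ_n = (τ₀μ₀ + (n/σ²)x̄)/τ_n.
Here τ₀ = 1/68.2 = 0.014663 and τ_data = 12/48.5 = 0.247423, so τ_n = 0.262086.
Rearranging for μ₀: μ₀ = (μ_n·τ_n − τ_data·x̄)/τ₀ = (7.7469·0.262086 − 0.247423·7.4) / 0.014663 = 0.199424/0.014663 ≈ 13.6.

μ₀ = 13.6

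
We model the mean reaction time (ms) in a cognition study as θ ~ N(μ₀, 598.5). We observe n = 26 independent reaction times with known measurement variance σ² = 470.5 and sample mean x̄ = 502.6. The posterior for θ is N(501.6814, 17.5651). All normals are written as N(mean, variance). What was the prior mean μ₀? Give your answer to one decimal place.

With known observation variance, the Normal–Normal posterior has precision τ_n = τ₀ + n/σ² and mean μ_n = (τ₀μ₀ + (n/σ²)x̄)/τ_n.
Here τ₀ = 1/598.5 = 0.001671 and τ_data = 26/470.5 = 0.055260, so τ_n = 0.056931.
Rearranging for μ₀: μ₀ = (μ_n·τ_n − τ_data·x̄)/τ₀ = (501.6814·0.056931 − 0.055260·502.6) / 0.001671 = 0.787548/0.001671 ≈ 471.3.

μ₀ = 471.3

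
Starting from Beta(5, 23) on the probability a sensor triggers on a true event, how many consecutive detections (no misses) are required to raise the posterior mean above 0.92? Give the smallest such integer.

k = 260

After k detections and 0 misses the posterior is Beta(5+k, 23), with mean (5+k)/(5+23+k).
Set (5+k)/(28+k) > 0.92 and solve: k > (0.92·28 − 5)/(1 − 0.92) = 259.500.
The smallest integer exceeding 259.500 is 260.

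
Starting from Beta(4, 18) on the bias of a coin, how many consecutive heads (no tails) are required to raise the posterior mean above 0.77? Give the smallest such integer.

k = 57

After k heads and 0 tails the posterior is Beta(4+k, 18), with mean (4+k)/(4+18+k).
Set (4+k)/(22+k) > 0.77 and solve: k > (0.77·22 − 4)/(1 − 0.77) = 56.261.
The smallest integer exceeding 56.261 is 57.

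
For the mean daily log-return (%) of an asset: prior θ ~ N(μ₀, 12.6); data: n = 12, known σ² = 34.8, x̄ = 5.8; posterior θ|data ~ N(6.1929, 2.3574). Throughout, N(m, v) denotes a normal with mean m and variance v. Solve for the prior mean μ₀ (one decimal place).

With known observation variance, the Normal–Normal posterior has precision τ_n = τ₀ + n/σ² and mean μ_n = (τ₀μ₀ + (n/σ²)x̄)/τ_n.
Here τ₀ = 1/12.6 = 0.079365 and τ_data = 12/34.8 = 0.344828, so τ_n = 0.424193.
Rearranging for μ₀: μ₀ = (μ_n·τ_n − τ_data·x̄)/τ₀ = (6.1929·0.424193 − 0.344828·5.8) / 0.079365 = 0.626982/0.079365 ≈ 7.9.

μ₀ = 7.9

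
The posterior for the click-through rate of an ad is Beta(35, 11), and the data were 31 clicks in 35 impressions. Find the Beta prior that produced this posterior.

A Beta(α, β) prior with s successes and f failures in binomial data gives a Beta(α+s, β+f) posterior.
So α = 35 − 31 = 4 and β = 11 − 4 = 7.

Beta(4, 7)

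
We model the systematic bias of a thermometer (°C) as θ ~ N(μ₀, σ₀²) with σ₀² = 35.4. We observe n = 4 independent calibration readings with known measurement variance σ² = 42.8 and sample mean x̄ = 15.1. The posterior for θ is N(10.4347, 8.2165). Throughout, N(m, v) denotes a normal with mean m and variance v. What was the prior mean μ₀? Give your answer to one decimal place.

μ₀ = -5.0

With known observation variance, the Normal–Normal posterior has precision τ_n = τ₀ + n/σ² and mean μ_n = (τ₀μ₀ + (n/σ²)x̄)/τ_n.
Here τ₀ = 1/35.4 = 0.028249 and τ_data = 4/42.8 = 0.093458, so τ_n = 0.121707.
Rearranging for μ₀: μ₀ = (μ_n·τ_n − τ_data·x̄)/τ₀ = (10.4347·0.121707 − 0.093458·15.1) / 0.028249 = -0.141240/0.028249 ≈ -5.0.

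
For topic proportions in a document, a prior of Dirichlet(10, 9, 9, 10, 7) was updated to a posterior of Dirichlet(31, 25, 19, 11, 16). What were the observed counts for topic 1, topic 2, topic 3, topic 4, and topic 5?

For a Dirichlet(α) prior with multinomial counts c, the posterior is Dirichlet(α + c) componentwise.
Counts are posterior − prior componentwise: 31−10=21, 25−9=16, 19−9=10, 11−10=1, 16−7=9.

counts (21, 16, 10, 1, 9)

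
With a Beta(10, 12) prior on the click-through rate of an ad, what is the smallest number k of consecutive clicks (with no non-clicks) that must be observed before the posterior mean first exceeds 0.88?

k = 79

After k clicks and 0 non-clicks the posterior is Beta(10+k, 12), with mean (10+k)/(10+12+k).
Set (10+k)/(22+k) > 0.88 and solve: k > (0.88·22 − 10)/(1 − 0.88) = 78.000.
The smallest integer exceeding 78.000 is 79, and checking k=79: (89)/(101) = 0.8812 > 0.88.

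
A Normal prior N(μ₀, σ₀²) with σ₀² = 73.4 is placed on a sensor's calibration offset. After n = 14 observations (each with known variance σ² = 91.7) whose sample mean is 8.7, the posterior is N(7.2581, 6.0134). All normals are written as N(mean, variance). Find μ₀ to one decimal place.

The posterior mean is a precision-weighted average: μ_n = (τ₀μ₀ + τ_data·x̄)/(τ₀+τ_data), with τ₀=1/σ₀² and τ_data=n/σ².
Here τ₀ = 1/73.4 = 0.013624 and τ_data = 14/91.7 = 0.152672, so τ_n = 0.166296.
Rearranging for μ₀: μ₀ = (μ_n·τ_n − τ_data·x̄)/τ₀ = (7.2581·0.166296 − 0.152672·8.7) / 0.013624 = -0.121253/0.013624 ≈ -8.9.

μ₀ = -8.9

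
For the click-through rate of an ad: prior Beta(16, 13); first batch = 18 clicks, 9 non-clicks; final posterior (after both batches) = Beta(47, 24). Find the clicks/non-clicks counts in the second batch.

13 clicks and 2 non-clicks

Sequential conjugate updates are equivalent to a single update on the pooled data, so total successes = posterior α − prior α and total failures = posterior β − prior β.
Total across both batches: 47−16=31 clicks, 24−13=11 non-clicks.
Subtract the first batch: 31−18=13 clicks and 11−9=2 non-clicks.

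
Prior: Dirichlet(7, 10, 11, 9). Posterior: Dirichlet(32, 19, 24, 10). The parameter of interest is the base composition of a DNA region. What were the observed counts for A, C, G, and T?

counts (25, 9, 13, 1)

For a Dirichlet(α) prior with multinomial counts c, the posterior is Dirichlet(α + c) componentwise.
Counts are posterior − prior componentwise: 32−7=25, 19−10=9, 24−11=13, 10−9=1.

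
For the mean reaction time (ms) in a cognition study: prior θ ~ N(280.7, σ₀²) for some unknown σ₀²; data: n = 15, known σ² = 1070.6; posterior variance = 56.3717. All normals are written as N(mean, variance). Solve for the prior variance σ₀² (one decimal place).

σ₀² = 268.2

Posterior precision equals prior precision plus data precision: 1/σ_n² = 1/σ₀² + n/σ².
So 1/σ₀² = 1/56.3717 − 15/1070.6 = 0.017739 − 0.014011 = 0.003728.
Hence σ₀² = 1/0.003728 ≈ 268.2.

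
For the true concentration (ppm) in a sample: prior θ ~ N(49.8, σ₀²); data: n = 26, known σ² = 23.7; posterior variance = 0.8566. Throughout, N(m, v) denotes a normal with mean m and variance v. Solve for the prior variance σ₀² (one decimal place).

Posterior precision equals prior precision plus data precision: 1/σ_n² = 1/σ₀² + n/σ².
So 1/σ₀² = 1/0.8566 − 26/23.7 = 1.167406 − 1.097046 = 0.070360.
Hence σ₀² = 1/0.070360 ≈ 14.2.

σ₀² = 14.2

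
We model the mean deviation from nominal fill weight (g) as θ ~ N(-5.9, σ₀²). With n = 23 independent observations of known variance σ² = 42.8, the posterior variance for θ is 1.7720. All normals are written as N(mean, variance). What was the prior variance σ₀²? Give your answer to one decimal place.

σ₀² = 37.1

For the Normal–Normal model with known σ², precisions add: τ_n = τ₀ + n/σ².
So 1/σ₀² = 1/1.7720 − 23/42.8 = 0.564334 − 0.537383 = 0.026951.
Hence σ₀² = 1/0.026951 ≈ 37.1.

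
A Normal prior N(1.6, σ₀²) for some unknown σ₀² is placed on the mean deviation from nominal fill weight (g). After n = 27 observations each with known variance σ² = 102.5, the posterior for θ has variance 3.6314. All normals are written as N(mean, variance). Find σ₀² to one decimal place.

For the Normal–Normal model with known σ², precisions add: τ_n = τ₀ + n/σ².
So 1/σ₀² = 1/3.6314 − 27/102.5 = 0.275376 − 0.263415 = 0.011961.
Hence σ₀² = 1/0.011961 ≈ 83.6.

σ₀² = 83.6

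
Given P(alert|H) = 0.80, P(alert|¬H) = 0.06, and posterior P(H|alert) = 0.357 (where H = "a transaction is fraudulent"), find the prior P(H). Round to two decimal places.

P(H) = 0.04

Bayes' rule in odds form gives O(H|E) = O(H)·[P(E|H)/P(E|¬H)], hence O(H) = O(H|E)/LR.
Posterior odds = 0.357/(1−0.357) = 0.5552. LR = 0.80/0.06 = 13.3333.
Prior odds = 0.5552/13.3333 = 0.0416, so P(H) = 0.0416/(1+0.0416) ≈ 0.04.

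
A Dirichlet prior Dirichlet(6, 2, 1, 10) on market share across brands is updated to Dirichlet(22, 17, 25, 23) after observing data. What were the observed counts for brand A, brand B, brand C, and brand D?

For a Dirichlet(α) prior with multinomial counts c, the posterior is Dirichlet(α + c) componentwise.
Counts are posterior − prior componentwise: 22−6=16, 17−2=15, 25−1=24, 23−10=13.

counts (16, 15, 24, 13)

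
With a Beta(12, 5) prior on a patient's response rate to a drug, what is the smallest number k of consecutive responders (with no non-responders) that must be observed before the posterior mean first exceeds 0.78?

k = 6

After k responders and 0 non-responders the posterior is Beta(12+k, 5), with mean (12+k)/(12+5+k).
Set (12+k)/(17+k) > 0.78 and solve: k > (0.78·17 − 12)/(1 − 0.78) = 5.727.
The smallest integer exceeding 5.727 is 6.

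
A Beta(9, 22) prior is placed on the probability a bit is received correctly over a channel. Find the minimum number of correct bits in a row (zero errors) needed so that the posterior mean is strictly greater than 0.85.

After k correct bits and 0 errors the posterior is Beta(9+k, 22), with mean (9+k)/(9+22+k).
Set (9+k)/(31+k) > 0.85 and solve: k > (0.85·31 − 9)/(1 − 0.85) = 115.667.
The smallest integer exceeding 115.667 is 116, and checking k=116: (125)/(147) = 0.8503 > 0.85.

k = 116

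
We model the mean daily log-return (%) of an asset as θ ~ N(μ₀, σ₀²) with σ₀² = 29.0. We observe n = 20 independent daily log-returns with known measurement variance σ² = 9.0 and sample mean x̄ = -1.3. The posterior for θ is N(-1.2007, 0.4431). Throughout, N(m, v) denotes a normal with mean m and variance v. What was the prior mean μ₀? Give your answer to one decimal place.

The posterior mean is a precision-weighted average: μ_n = (τ₀μ₀ + τ_data·x̄)/(τ₀+τ_data), with τ₀=1/σ₀² and τ_data=n/σ².
Here τ₀ = 1/29.0 = 0.034483 and τ_data = 20/9.0 = 2.222222, so τ_n = 2.256705.
Rearranging for μ₀: μ₀ = (μ_n·τ_n − τ_data·x̄)/τ₀ = (-1.2007·2.256705 − 2.222222·-1.3) / 0.034483 = 0.179263/0.034483 ≈ 5.2.

μ₀ = 5.2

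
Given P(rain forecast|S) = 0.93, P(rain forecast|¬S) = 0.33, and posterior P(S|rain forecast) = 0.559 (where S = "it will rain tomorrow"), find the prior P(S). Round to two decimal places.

P(S) = 0.31

Bayes' rule in odds form gives O(S|E) = O(S)·[P(E|S)/P(E|¬S)], hence O(S) = O(S|E)/LR.
Posterior odds = 0.559/(1−0.559) = 1.2676. LR = 0.93/0.33 = 2.8182.
Prior odds = 1.2676/2.8182 = 0.4498, so P(S) = 0.4498/(1+0.4498) ≈ 0.31.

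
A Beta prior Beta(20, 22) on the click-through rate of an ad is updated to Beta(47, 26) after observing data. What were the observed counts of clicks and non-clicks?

A Beta(a, b) prior with s successes and f failures in binomial data gives a Beta(a+s, b+f) posterior.
So s = 47 − 20 = 27 and f = 26 − 22 = 4.

27 clicks and 4 non-clicks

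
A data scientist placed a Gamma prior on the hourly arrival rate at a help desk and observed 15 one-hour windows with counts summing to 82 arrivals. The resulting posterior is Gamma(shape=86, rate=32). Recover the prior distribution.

Gamma(shape=4, rate=17)

A Gamma(α, β) prior (rate parametrization) on a Poisson rate with n observations summing to S gives posterior Gamma(α+S, β+n).
So α = 86 − 82 = 4 and β = 32 − 15 = 17.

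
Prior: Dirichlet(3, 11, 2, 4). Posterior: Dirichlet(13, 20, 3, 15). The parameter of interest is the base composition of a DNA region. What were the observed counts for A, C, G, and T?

counts (10, 9, 1, 11)

For a Dirichlet(α) prior with multinomial counts c, the posterior is Dirichlet(α + c) componentwise.
Counts are posterior − prior componentwise: 13−3=10, 20−11=9, 3−2=1, 15−4=11.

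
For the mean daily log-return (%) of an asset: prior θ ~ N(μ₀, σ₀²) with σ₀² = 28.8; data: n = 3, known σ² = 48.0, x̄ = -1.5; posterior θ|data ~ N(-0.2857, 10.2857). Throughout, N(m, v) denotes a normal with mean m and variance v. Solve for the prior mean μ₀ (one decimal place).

μ₀ = 1.9

With known observation variance, the Normal–Normal posterior has precision τ_n = τ₀ + n/σ² and mean μ_n = (τ₀μ₀ + (n/σ²)x̄)/τ_n.
Here τ₀ = 1/28.8 = 0.034722 and τ_data = 3/48.0 = 0.062500, so τ_n = 0.097222.
Rearranging for μ₀: μ₀ = (μ_n·τ_n − τ_data·x̄)/τ₀ = (-0.2857·0.097222 − 0.062500·-1.5) / 0.034722 = 0.065974/0.034722 ≈ 1.9.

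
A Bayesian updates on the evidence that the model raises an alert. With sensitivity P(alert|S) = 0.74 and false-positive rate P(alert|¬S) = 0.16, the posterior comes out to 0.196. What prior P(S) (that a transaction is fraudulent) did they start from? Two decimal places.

In odds form, posterior odds = prior odds × likelihood ratio, so prior odds = posterior odds ÷ LR.
Posterior odds = 0.196/(1−0.196) = 0.2438. LR = 0.74/0.16 = 4.6250.
Prior odds = 0.2438/4.6250 = 0.0527, so P(S) = 0.0527/(1+0.0527) ≈ 0.05.

P(S) = 0.05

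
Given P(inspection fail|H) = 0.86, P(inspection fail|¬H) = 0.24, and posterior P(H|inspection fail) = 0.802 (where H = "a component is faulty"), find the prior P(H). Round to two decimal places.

P(H) = 0.53

Bayes' rule in odds form gives O(H|E) = O(H)·[P(E|H)/P(E|¬H)], hence O(H) = O(H|E)/LR.
Posterior odds = 0.802/(1−0.802) = 4.0505. LR = 0.86/0.24 = 3.5833.
Prior odds = 4.0505/3.5833 = 1.1304, so P(H) = 1.1304/(1+1.1304) ≈ 0.53.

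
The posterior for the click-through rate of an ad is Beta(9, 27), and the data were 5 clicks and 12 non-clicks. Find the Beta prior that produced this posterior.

Under Beta–binomial conjugacy the posterior parameters are (α+s, β+f).
So α = 9 − 5 = 4 and β = 27 − 12 = 15.

Beta(4, 15)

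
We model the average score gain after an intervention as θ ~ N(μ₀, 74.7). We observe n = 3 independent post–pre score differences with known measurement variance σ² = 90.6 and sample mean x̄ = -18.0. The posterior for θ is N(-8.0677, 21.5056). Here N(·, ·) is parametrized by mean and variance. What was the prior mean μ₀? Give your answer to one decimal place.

μ₀ = 16.5

With known observation variance, the Normal–Normal posterior has precision τ_n = τ₀ + n/σ² and mean μ_n = (τ₀μ₀ + (n/σ²)x̄)/τ_n.
Here τ₀ = 1/74.7 = 0.013387 and τ_data = 3/90.6 = 0.033113, so τ_n = 0.046500.
Rearranging for μ₀: μ₀ = (μ_n·τ_n − τ_data·x̄)/τ₀ = (-8.0677·0.046500 − 0.033113·-18.0) / 0.013387 = 0.220886/0.013387 ≈ 16.5.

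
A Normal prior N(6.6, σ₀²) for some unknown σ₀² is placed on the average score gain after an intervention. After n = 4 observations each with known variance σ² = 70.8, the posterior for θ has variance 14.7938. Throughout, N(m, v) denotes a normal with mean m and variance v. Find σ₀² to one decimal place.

σ₀² = 90.1

For the Normal–Normal model with known σ², precisions add: τ_n = τ₀ + n/σ².
So 1/σ₀² = 1/14.7938 − 4/70.8 = 0.067596 − 0.056497 = 0.011099.
Hence σ₀² = 1/0.011099 ≈ 90.1.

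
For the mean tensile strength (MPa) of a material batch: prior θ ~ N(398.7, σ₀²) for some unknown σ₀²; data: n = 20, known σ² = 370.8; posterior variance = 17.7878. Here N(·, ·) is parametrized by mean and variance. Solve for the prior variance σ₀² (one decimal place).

σ₀² = 438.4

For the Normal–Normal model with known σ², precisions add: τ_n = τ₀ + n/σ².
So 1/σ₀² = 1/17.7878 − 20/370.8 = 0.056218 − 0.053937 = 0.002281.
Hence σ₀² = 1/0.002281 ≈ 438.4.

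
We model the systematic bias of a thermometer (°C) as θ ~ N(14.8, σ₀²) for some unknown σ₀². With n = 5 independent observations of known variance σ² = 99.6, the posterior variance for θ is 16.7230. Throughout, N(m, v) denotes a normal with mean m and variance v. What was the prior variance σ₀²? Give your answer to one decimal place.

For the Normal–Normal model with known σ², precisions add: τ_n = τ₀ + n/σ².
So 1/σ₀² = 1/16.7230 − 5/99.6 = 0.059798 − 0.050201 = 0.009597.
Hence σ₀² = 1/0.009597 ≈ 104.2.

σ₀² = 104.2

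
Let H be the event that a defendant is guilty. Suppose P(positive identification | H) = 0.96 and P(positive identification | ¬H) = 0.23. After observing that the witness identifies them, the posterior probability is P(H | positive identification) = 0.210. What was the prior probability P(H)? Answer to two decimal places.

In odds form, posterior odds = prior odds × likelihood ratio, so prior odds = posterior odds ÷ LR.
Posterior odds = 0.210/(1−0.210) = 0.2658. LR = 0.96/0.23 = 4.1739.
Prior odds = 0.2658/4.1739 = 0.0637, so P(H) = 0.0637/(1+0.0637) ≈ 0.06.

P(H) = 0.06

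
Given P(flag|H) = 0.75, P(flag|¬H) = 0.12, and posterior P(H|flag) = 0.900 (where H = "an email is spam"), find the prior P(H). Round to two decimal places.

In odds form, posterior odds = prior odds × likelihood ratio, so prior odds = posterior odds ÷ LR.
Posterior odds = 0.900/(1−0.900) = 9.0000. LR = 0.75/0.12 = 6.2500.
Prior odds = 9.0000/6.2500 = 1.4400, so P(H) = 1.4400/(1+1.4400) ≈ 0.59.

P(H) = 0.59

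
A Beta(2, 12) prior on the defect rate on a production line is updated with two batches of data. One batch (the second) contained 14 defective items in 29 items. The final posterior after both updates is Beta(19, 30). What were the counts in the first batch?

3 defective items and 3 good items

Because Beta–binomial updating is additive in the counts, the combined data contributed (α_post−α_prior, β_post−β_prior) successes and failures.
Total across both batches: 19−2=17 defective items, 30−12=18 good items.
Subtract the second batch: 17−14=3 defective items and 18−15=3 good items.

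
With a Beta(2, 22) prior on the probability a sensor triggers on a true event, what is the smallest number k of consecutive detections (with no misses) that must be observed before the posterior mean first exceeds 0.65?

After k detections and 0 misses the posterior is Beta(2+k, 22), with mean (2+k)/(2+22+k).
Set (2+k)/(24+k) > 0.65 and solve: k > (0.65·24 − 2)/(1 − 0.65) = 38.857.
The smallest integer exceeding 38.857 is 39.

k = 39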